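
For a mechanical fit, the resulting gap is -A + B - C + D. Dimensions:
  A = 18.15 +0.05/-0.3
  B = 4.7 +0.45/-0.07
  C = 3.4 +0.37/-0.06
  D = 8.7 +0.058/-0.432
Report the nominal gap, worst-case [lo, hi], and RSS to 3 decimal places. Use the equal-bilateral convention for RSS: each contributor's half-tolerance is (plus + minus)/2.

nominal=-8.150 wc=[-9.072,-7.282] rss=0.452

Stack each dimension's contribution:
  -A: nom -18.150 → Σnom=-18.150; wc +0.300/-0.050 → slack +0.300/-0.050; half-tol=0.175, Σhalf²=0.030625
  +B: nom +4.700 → Σnom=-13.450; wc +0.450/-0.070 → slack +0.750/-0.120; half-tol=0.260, Σhalf²=0.098225
  -C: nom -3.400 → Σnom=-16.850; wc +0.060/-0.370 → slack +0.810/-0.490; half-tol=0.215, Σhalf²=0.144450
  +D: nom +8.700 → Σnom=-8.150; wc +0.058/-0.432 → slack +0.868/-0.922; half-tol=0.245, Σhalf²=0.204475
Nominal = -8.150. Worst-case = [-8.150 - 0.922, -8.150 + 0.868] = [-9.072, -7.282]. RSS = √0.204475 = 0.452.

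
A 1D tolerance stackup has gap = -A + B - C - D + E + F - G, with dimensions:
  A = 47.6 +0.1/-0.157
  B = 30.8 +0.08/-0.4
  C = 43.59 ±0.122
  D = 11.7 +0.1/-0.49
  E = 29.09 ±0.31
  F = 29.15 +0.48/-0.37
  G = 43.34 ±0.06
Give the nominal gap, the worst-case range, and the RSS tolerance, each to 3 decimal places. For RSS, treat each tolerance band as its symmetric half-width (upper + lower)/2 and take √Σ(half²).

nominal=-57.190 wc=[-58.652,-55.491] rss=0.676

Stack each dimension's contribution:
  -A: nom -47.600 → Σnom=-47.600; wc +0.157/-0.100 → slack +0.157/-0.100; half-tol=0.129, Σhalf²=0.016512
  +B: nom +30.800 → Σnom=-16.800; wc +0.080/-0.400 → slack +0.237/-0.500; half-tol=0.240, Σhalf²=0.074112
  -C: nom -43.590 → Σnom=-60.390; wc +0.122/-0.122 → slack +0.359/-0.622; half-tol=0.122, Σhalf²=0.088996
  -D: nom -11.700 → Σnom=-72.090; wc +0.490/-0.100 → slack +0.849/-0.722; half-tol=0.295, Σhalf²=0.176021
  +E: nom +29.090 → Σnom=-43.000; wc +0.310/-0.310 → slack +1.159/-1.032; half-tol=0.310, Σhalf²=0.272121
  +F: nom +29.150 → Σnom=-13.850; wc +0.480/-0.370 → slack +1.639/-1.402; half-tol=0.425, Σhalf²=0.452746
  -G: nom -43.340 → Σnom=-57.190; wc +0.060/-0.060 → slack +1.699/-1.462; half-tol=0.060, Σhalf²=0.456346
Nominal = -57.190. Worst-case = [-57.190 - 1.462, -57.190 + 1.699] = [-58.652, -55.491]. RSS = √0.456346 = 0.676.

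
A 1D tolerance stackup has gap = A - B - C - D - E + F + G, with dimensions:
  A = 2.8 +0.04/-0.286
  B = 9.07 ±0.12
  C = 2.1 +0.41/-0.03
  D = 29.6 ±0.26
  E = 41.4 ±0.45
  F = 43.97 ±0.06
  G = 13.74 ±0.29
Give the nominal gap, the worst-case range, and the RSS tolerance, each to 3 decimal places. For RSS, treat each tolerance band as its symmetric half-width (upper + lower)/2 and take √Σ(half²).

nominal=-21.660 wc=[-23.536,-20.410] rss=0.669

Stack each dimension's contribution:
  +A: nom +2.800 → Σnom=2.800; wc +0.040/-0.286 → slack +0.040/-0.286; half-tol=0.163, Σhalf²=0.026569
  -B: nom -9.070 → Σnom=-6.270; wc +0.120/-0.120 → slack +0.160/-0.406; half-tol=0.120, Σhalf²=0.040969
  -C: nom -2.100 → Σnom=-8.370; wc +0.030/-0.410 → slack +0.190/-0.816; half-tol=0.220, Σhalf²=0.089369
  -D: nom -29.600 → Σnom=-37.970; wc +0.260/-0.260 → slack +0.450/-1.076; half-tol=0.260, Σhalf²=0.156969
  -E: nom -41.400 → Σnom=-79.370; wc +0.450/-0.450 → slack +0.900/-1.526; half-tol=0.450, Σhalf²=0.359469
  +F: nom +43.970 → Σnom=-35.400; wc +0.060/-0.060 → slack +0.960/-1.586; half-tol=0.060, Σhalf²=0.363069
  +G: nom +13.740 → Σnom=-21.660; wc +0.290/-0.290 → slack +1.250/-1.876; half-tol=0.290, Σhalf²=0.447169
Nominal = -21.660. Worst-case = [-21.660 - 1.876, -21.660 + 1.250] = [-23.536, -20.410]. RSS = √0.447169 = 0.669.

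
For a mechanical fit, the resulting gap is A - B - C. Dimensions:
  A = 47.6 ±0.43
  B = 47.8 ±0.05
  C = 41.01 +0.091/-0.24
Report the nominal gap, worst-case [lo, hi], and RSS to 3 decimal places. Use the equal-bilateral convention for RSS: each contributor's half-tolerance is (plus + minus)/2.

nominal=-41.210 wc=[-41.781,-40.490] rss=0.463

Stack each dimension's contribution:
  +A: nom +47.600 → Σnom=47.600; wc +0.430/-0.430 → slack +0.430/-0.430; half-tol=0.430, Σhalf²=0.184900
  -B: nom -47.800 → Σnom=-0.200; wc +0.050/-0.050 → slack +0.480/-0.480; half-tol=0.050, Σhalf²=0.187400
  -C: nom -41.010 → Σnom=-41.210; wc +0.240/-0.091 → slack +0.720/-0.571; half-tol=0.165, Σhalf²=0.214790
Nominal = -41.210. Worst-case = [-41.210 - 0.571, -41.210 + 0.720] = [-41.781, -40.490]. RSS = √0.214790 = 0.463.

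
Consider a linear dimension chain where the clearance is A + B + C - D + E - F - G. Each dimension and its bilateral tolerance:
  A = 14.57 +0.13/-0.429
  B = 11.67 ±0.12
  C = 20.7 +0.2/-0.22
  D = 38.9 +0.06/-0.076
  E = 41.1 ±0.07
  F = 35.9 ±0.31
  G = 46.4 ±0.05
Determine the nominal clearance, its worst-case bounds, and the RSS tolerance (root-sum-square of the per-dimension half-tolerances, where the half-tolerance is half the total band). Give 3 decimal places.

nominal=-33.160 wc=[-34.419,-32.204] rss=0.495

Stack each dimension's contribution:
  +A: nom +14.570 → Σnom=14.570; wc +0.130/-0.429 → slack +0.130/-0.429; half-tol=0.279, Σhalf²=0.078120
  +B: nom +11.670 → Σnom=26.240; wc +0.120/-0.120 → slack +0.250/-0.549; half-tol=0.120, Σhalf²=0.092520
  +C: nom +20.700 → Σnom=46.940; wc +0.200/-0.220 → slack +0.450/-0.769; half-tol=0.210, Σhalf²=0.136620
  -D: nom -38.900 → Σnom=8.040; wc +0.076/-0.060 → slack +0.526/-0.829; half-tol=0.068, Σhalf²=0.141244
  +E: nom +41.100 → Σnom=49.140; wc +0.070/-0.070 → slack +0.596/-0.899; half-tol=0.070, Σhalf²=0.146144
  -F: nom -35.900 → Σnom=13.240; wc +0.310/-0.310 → slack +0.906/-1.209; half-tol=0.310, Σhalf²=0.242244
  -G: nom -46.400 → Σnom=-33.160; wc +0.050/-0.050 → slack +0.956/-1.259; half-tol=0.050, Σhalf²=0.244744
Nominal = -33.160. Worst-case = [-33.160 - 1.259, -33.160 + 0.956] = [-34.419, -32.204]. RSS = √0.244744 = 0.495.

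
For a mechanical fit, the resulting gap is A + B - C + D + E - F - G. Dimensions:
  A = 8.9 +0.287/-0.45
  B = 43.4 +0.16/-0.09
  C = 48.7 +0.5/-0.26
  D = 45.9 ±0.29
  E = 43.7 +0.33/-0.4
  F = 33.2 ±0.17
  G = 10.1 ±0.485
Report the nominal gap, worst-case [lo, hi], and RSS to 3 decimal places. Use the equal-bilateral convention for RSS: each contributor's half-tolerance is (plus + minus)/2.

nominal=49.900 wc=[47.515,51.882] rss=0.882

Stack each dimension's contribution:
  +A: nom +8.900 → Σnom=8.900; wc +0.287/-0.450 → slack +0.287/-0.450; half-tol=0.368, Σhalf²=0.135792
  +B: nom +43.400 → Σnom=52.300; wc +0.160/-0.090 → slack +0.447/-0.540; half-tol=0.125, Σhalf²=0.151417
  -C: nom -48.700 → Σnom=3.600; wc +0.260/-0.500 → slack +0.707/-1.040; half-tol=0.380, Σhalf²=0.295817
  +D: nom +45.900 → Σnom=49.500; wc +0.290/-0.290 → slack +0.997/-1.330; half-tol=0.290, Σhalf²=0.379917
  +E: nom +43.700 → Σnom=93.200; wc +0.330/-0.400 → slack +1.327/-1.730; half-tol=0.365, Σhalf²=0.513142
  -F: nom -33.200 → Σnom=60.000; wc +0.170/-0.170 → slack +1.497/-1.900; half-tol=0.170, Σhalf²=0.542042
  -G: nom -10.100 → Σnom=49.900; wc +0.485/-0.485 → slack +1.982/-2.385; half-tol=0.485, Σhalf²=0.777267
Nominal = 49.900. Worst-case = [49.900 - 2.385, 49.900 + 1.982] = [47.515, 51.882]. RSS = √0.777267 = 0.882.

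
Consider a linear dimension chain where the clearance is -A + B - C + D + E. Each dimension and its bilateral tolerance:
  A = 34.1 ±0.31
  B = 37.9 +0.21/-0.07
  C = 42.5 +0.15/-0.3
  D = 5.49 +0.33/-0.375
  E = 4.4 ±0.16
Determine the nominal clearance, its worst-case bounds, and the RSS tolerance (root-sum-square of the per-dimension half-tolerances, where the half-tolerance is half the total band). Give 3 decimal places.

Stack each dimension's contribution:
  -A: nom -34.100 → Σnom=-34.100; wc +0.310/-0.310 → slack +0.310/-0.310; half-tol=0.310, Σhalf²=0.096100
  +B: nom +37.900 → Σnom=3.800; wc +0.210/-0.070 → slack +0.520/-0.380; half-tol=0.140, Σhalf²=0.115700
  -C: nom -42.500 → Σnom=-38.700; wc +0.300/-0.150 → slack +0.820/-0.530; half-tol=0.225, Σhalf²=0.166325
  +D: nom +5.490 → Σnom=-33.210; wc +0.330/-0.375 → slack +1.150/-0.905; half-tol=0.353, Σhalf²=0.290581
  +E: nom +4.400 → Σnom=-28.810; wc +0.160/-0.160 → slack +1.310/-1.065; half-tol=0.160, Σhalf²=0.316181
Nominal = -28.810. Worst-case = [-28.810 - 1.065, -28.810 + 1.310] = [-29.875, -27.500]. RSS = √0.316181 = 0.562.

nominal=-28.810 wc=[-29.875,-27.500] rss=0.562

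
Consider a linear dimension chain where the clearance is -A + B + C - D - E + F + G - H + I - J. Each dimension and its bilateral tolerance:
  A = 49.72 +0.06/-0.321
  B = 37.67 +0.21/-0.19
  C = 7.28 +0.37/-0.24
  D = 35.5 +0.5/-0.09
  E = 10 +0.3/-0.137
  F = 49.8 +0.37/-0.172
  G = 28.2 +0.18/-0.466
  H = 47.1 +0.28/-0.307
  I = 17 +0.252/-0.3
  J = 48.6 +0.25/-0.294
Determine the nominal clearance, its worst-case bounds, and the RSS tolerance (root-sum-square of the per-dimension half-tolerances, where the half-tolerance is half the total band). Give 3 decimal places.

nominal=-50.970 wc=[-53.728,-48.439] rss=0.847

Stack each dimension's contribution:
  -A: nom -49.720 → Σnom=-49.720; wc +0.321/-0.060 → slack +0.321/-0.060; half-tol=0.191, Σhalf²=0.036290
  +B: nom +37.670 → Σnom=-12.050; wc +0.210/-0.190 → slack +0.531/-0.250; half-tol=0.200, Σhalf²=0.076290
  +C: nom +7.280 → Σnom=-4.770; wc +0.370/-0.240 → slack +0.901/-0.490; half-tol=0.305, Σhalf²=0.169315
  -D: nom -35.500 → Σnom=-40.270; wc +0.090/-0.500 → slack +0.991/-0.990; half-tol=0.295, Σhalf²=0.256340
  -E: nom -10.000 → Σnom=-50.270; wc +0.137/-0.300 → slack +1.128/-1.290; half-tol=0.218, Σhalf²=0.304082
  +F: nom +49.800 → Σnom=-0.470; wc +0.370/-0.172 → slack +1.498/-1.462; half-tol=0.271, Σhalf²=0.377524
  +G: nom +28.200 → Σnom=27.730; wc +0.180/-0.466 → slack +1.678/-1.928; half-tol=0.323, Σhalf²=0.481853
  -H: nom -47.100 → Σnom=-19.370; wc +0.307/-0.280 → slack +1.985/-2.208; half-tol=0.293, Σhalf²=0.567995
  +I: nom +17.000 → Σnom=-2.370; wc +0.252/-0.300 → slack +2.237/-2.508; half-tol=0.276, Σhalf²=0.644171
  -J: nom -48.600 → Σnom=-50.970; wc +0.294/-0.250 → slack +2.531/-2.758; half-tol=0.272, Σhalf²=0.718155
Nominal = -50.970. Worst-case = [-50.970 - 2.758, -50.970 + 2.531] = [-53.728, -48.439]. RSS = √0.718155 = 0.847.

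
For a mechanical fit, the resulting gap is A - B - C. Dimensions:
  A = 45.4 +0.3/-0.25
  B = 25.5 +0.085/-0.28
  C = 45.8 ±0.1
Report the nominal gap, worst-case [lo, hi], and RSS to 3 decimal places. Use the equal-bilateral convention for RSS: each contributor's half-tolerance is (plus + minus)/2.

nominal=-25.900 wc=[-26.335,-25.220] rss=0.345

Stack each dimension's contribution:
  +A: nom +45.400 → Σnom=45.400; wc +0.300/-0.250 → slack +0.300/-0.250; half-tol=0.275, Σhalf²=0.075625
  -B: nom -25.500 → Σnom=19.900; wc +0.280/-0.085 → slack +0.580/-0.335; half-tol=0.183, Σhalf²=0.108931
  -C: nom -45.800 → Σnom=-25.900; wc +0.100/-0.100 → slack +0.680/-0.435; half-tol=0.100, Σhalf²=0.118931
Nominal = -25.900. Worst-case = [-25.900 - 0.435, -25.900 + 0.680] = [-26.335, -25.220]. RSS = √0.118931 = 0.345.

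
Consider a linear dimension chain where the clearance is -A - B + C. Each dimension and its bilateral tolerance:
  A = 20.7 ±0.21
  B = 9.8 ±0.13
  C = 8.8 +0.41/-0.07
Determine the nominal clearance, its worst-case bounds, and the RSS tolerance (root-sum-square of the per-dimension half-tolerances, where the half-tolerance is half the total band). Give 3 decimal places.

Stack each dimension's contribution:
  -A: nom -20.700 → Σnom=-20.700; wc +0.210/-0.210 → slack +0.210/-0.210; half-tol=0.210, Σhalf²=0.044100
  -B: nom -9.800 → Σnom=-30.500; wc +0.130/-0.130 → slack +0.340/-0.340; half-tol=0.130, Σhalf²=0.061000
  +C: nom +8.800 → Σnom=-21.700; wc +0.410/-0.070 → slack +0.750/-0.410; half-tol=0.240, Σhalf²=0.118600
Nominal = -21.700. Worst-case = [-21.700 - 0.410, -21.700 + 0.750] = [-22.110, -20.950]. RSS = √0.118600 = 0.344.

nominal=-21.700 wc=[-22.110,-20.950] rss=0.344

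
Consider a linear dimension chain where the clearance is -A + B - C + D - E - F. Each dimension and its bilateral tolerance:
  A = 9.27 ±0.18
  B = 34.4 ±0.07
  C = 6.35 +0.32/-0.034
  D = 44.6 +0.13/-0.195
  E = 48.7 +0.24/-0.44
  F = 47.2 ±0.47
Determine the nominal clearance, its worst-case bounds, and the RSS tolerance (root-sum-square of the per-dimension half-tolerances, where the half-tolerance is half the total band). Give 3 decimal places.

Stack each dimension's contribution:
  -A: nom -9.270 → Σnom=-9.270; wc +0.180/-0.180 → slack +0.180/-0.180; half-tol=0.180, Σhalf²=0.032400
  +B: nom +34.400 → Σnom=25.130; wc +0.070/-0.070 → slack +0.250/-0.250; half-tol=0.070, Σhalf²=0.037300
  -C: nom -6.350 → Σnom=18.780; wc +0.034/-0.320 → slack +0.284/-0.570; half-tol=0.177, Σhalf²=0.068629
  +D: nom +44.600 → Σnom=63.380; wc +0.130/-0.195 → slack +0.414/-0.765; half-tol=0.163, Σhalf²=0.095035
  -E: nom -48.700 → Σnom=14.680; wc +0.440/-0.240 → slack +0.854/-1.005; half-tol=0.340, Σhalf²=0.210635
  -F: nom -47.200 → Σnom=-32.520; wc +0.470/-0.470 → slack +1.324/-1.475; half-tol=0.470, Σhalf²=0.431535
Nominal = -32.520. Worst-case = [-32.520 - 1.475, -32.520 + 1.324] = [-33.995, -31.196]. RSS = √0.431535 = 0.657.

nominal=-32.520 wc=[-33.995,-31.196] rss=0.657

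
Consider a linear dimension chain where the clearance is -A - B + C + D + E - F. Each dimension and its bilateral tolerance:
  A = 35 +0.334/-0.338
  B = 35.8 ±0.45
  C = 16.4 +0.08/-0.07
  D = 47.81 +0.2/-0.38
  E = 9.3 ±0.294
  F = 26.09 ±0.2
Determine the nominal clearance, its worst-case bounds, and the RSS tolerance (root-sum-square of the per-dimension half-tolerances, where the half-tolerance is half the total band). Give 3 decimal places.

nominal=-23.380 wc=[-25.108,-21.818] rss=0.729

Stack each dimension's contribution:
  -A: nom -35.000 → Σnom=-35.000; wc +0.338/-0.334 → slack +0.338/-0.334; half-tol=0.336, Σhalf²=0.112896
  -B: nom -35.800 → Σnom=-70.800; wc +0.450/-0.450 → slack +0.788/-0.784; half-tol=0.450, Σhalf²=0.315396
  +C: nom +16.400 → Σnom=-54.400; wc +0.080/-0.070 → slack +0.868/-0.854; half-tol=0.075, Σhalf²=0.321021
  +D: nom +47.810 → Σnom=-6.590; wc +0.200/-0.380 → slack +1.068/-1.234; half-tol=0.290, Σhalf²=0.405121
  +E: nom +9.300 → Σnom=2.710; wc +0.294/-0.294 → slack +1.362/-1.528; half-tol=0.294, Σhalf²=0.491557
  -F: nom -26.090 → Σnom=-23.380; wc +0.200/-0.200 → slack +1.562/-1.728; half-tol=0.200, Σhalf²=0.531557
Nominal = -23.380. Worst-case = [-23.380 - 1.728, -23.380 + 1.562] = [-25.108, -21.818]. RSS = √0.531557 = 0.729.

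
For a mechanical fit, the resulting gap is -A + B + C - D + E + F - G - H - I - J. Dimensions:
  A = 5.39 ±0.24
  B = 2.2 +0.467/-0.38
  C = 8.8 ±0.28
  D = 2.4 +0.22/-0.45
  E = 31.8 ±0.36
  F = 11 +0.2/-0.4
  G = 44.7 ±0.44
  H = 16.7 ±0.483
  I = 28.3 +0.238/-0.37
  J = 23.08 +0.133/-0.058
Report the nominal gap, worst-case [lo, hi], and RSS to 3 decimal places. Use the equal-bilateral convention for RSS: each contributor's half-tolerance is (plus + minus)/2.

nominal=-66.770 wc=[-69.944,-63.422] rss=1.084

Stack each dimension's contribution:
  -A: nom -5.390 → Σnom=-5.390; wc +0.240/-0.240 → slack +0.240/-0.240; half-tol=0.240, Σhalf²=0.057600
  +B: nom +2.200 → Σnom=-3.190; wc +0.467/-0.380 → slack +0.707/-0.620; half-tol=0.423, Σhalf²=0.236952
  +C: nom +8.800 → Σnom=5.610; wc +0.280/-0.280 → slack +0.987/-0.900; half-tol=0.280, Σhalf²=0.315352
  -D: nom -2.400 → Σnom=3.210; wc +0.450/-0.220 → slack +1.437/-1.120; half-tol=0.335, Σhalf²=0.427577
  +E: nom +31.800 → Σnom=35.010; wc +0.360/-0.360 → slack +1.797/-1.480; half-tol=0.360, Σhalf²=0.557177
  +F: nom +11.000 → Σnom=46.010; wc +0.200/-0.400 → slack +1.997/-1.880; half-tol=0.300, Σhalf²=0.647177
  -G: nom -44.700 → Σnom=1.310; wc +0.440/-0.440 → slack +2.437/-2.320; half-tol=0.440, Σhalf²=0.840777
  -H: nom -16.700 → Σnom=-15.390; wc +0.483/-0.483 → slack +2.920/-2.803; half-tol=0.483, Σhalf²=1.074066
  -I: nom -28.300 → Σnom=-43.690; wc +0.370/-0.238 → slack +3.290/-3.041; half-tol=0.304, Σhalf²=1.166482
  -J: nom -23.080 → Σnom=-66.770; wc +0.058/-0.133 → slack +3.348/-3.174; half-tol=0.096, Σhalf²=1.175603
Nominal = -66.770. Worst-case = [-66.770 - 3.174, -66.770 + 3.348] = [-69.944, -63.422]. RSS = √1.175603 = 1.084.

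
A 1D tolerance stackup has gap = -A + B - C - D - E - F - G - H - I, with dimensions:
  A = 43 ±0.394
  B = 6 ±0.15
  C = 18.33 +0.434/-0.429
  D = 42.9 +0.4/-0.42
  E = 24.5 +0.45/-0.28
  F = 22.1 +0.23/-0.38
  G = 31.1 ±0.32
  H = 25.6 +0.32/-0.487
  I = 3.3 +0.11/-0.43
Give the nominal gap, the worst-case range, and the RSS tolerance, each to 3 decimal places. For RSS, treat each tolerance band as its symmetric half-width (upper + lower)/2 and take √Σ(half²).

Stack each dimension's contribution:
  -A: nom -43.000 → Σnom=-43.000; wc +0.394/-0.394 → slack +0.394/-0.394; half-tol=0.394, Σhalf²=0.155236
  +B: nom +6.000 → Σnom=-37.000; wc +0.150/-0.150 → slack +0.544/-0.544; half-tol=0.150, Σhalf²=0.177736
  -C: nom -18.330 → Σnom=-55.330; wc +0.429/-0.434 → slack +0.973/-0.978; half-tol=0.431, Σhalf²=0.363928
  -D: nom -42.900 → Σnom=-98.230; wc +0.420/-0.400 → slack +1.393/-1.378; half-tol=0.410, Σhalf²=0.532028
  -E: nom -24.500 → Σnom=-122.730; wc +0.280/-0.450 → slack +1.673/-1.828; half-tol=0.365, Σhalf²=0.665253
  -F: nom -22.100 → Σnom=-144.830; wc +0.380/-0.230 → slack +2.053/-2.058; half-tol=0.305, Σhalf²=0.758278
  -G: nom -31.100 → Σnom=-175.930; wc +0.320/-0.320 → slack +2.373/-2.378; half-tol=0.320, Σhalf²=0.860678
  -H: nom -25.600 → Σnom=-201.530; wc +0.487/-0.320 → slack +2.860/-2.698; half-tol=0.403, Σhalf²=1.023490
  -I: nom -3.300 → Σnom=-204.830; wc +0.430/-0.110 → slack +3.290/-2.808; half-tol=0.270, Σhalf²=1.096390
Nominal = -204.830. Worst-case = [-204.830 - 2.808, -204.830 + 3.290] = [-207.638, -201.540]. RSS = √1.096390 = 1.047.

nominal=-204.830 wc=[-207.638,-201.540] rss=1.047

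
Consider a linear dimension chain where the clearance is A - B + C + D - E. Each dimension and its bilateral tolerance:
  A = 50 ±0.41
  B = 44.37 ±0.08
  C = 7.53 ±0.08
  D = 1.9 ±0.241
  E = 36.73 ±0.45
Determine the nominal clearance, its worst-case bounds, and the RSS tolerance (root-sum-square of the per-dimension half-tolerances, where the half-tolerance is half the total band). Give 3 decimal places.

Stack each dimension's contribution:
  +A: nom +50.000 → Σnom=50.000; wc +0.410/-0.410 → slack +0.410/-0.410; half-tol=0.410, Σhalf²=0.168100
  -B: nom -44.370 → Σnom=5.630; wc +0.080/-0.080 → slack +0.490/-0.490; half-tol=0.080, Σhalf²=0.174500
  +C: nom +7.530 → Σnom=13.160; wc +0.080/-0.080 → slack +0.570/-0.570; half-tol=0.080, Σhalf²=0.180900
  +D: nom +1.900 → Σnom=15.060; wc +0.241/-0.241 → slack +0.811/-0.811; half-tol=0.241, Σhalf²=0.238981
  -E: nom -36.730 → Σnom=-21.670; wc +0.450/-0.450 → slack +1.261/-1.261; half-tol=0.450, Σhalf²=0.441481
Nominal = -21.670. Worst-case = [-21.670 - 1.261, -21.670 + 1.261] = [-22.931, -20.409]. RSS = √0.441481 = 0.664.

nominal=-21.670 wc=[-22.931,-20.409] rss=0.664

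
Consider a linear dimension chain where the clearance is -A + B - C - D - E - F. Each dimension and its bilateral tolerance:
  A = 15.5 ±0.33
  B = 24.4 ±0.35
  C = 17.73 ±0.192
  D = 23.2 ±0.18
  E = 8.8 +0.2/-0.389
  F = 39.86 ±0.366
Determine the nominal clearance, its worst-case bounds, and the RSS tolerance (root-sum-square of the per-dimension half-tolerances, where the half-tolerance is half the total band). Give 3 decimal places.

Stack each dimension's contribution:
  -A: nom -15.500 → Σnom=-15.500; wc +0.330/-0.330 → slack +0.330/-0.330; half-tol=0.330, Σhalf²=0.108900
  +B: nom +24.400 → Σnom=8.900; wc +0.350/-0.350 → slack +0.680/-0.680; half-tol=0.350, Σhalf²=0.231400
  -C: nom -17.730 → Σnom=-8.830; wc +0.192/-0.192 → slack +0.872/-0.872; half-tol=0.192, Σhalf²=0.268264
  -D: nom -23.200 → Σnom=-32.030; wc +0.180/-0.180 → slack +1.052/-1.052; half-tol=0.180, Σhalf²=0.300664
  -E: nom -8.800 → Σnom=-40.830; wc +0.389/-0.200 → slack +1.441/-1.252; half-tol=0.294, Σhalf²=0.387394
  -F: nom -39.860 → Σnom=-80.690; wc +0.366/-0.366 → slack +1.807/-1.618; half-tol=0.366, Σhalf²=0.521350
Nominal = -80.690. Worst-case = [-80.690 - 1.618, -80.690 + 1.807] = [-82.308, -78.883]. RSS = √0.521350 = 0.722.

nominal=-80.690 wc=[-82.308,-78.883] rss=0.722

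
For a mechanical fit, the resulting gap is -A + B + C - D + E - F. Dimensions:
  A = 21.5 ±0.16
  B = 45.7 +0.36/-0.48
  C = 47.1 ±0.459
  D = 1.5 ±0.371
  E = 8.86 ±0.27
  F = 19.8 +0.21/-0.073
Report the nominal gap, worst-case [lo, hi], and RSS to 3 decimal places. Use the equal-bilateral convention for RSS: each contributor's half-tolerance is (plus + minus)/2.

nominal=58.860 wc=[56.910,60.553] rss=0.802

Stack each dimension's contribution:
  -A: nom -21.500 → Σnom=-21.500; wc +0.160/-0.160 → slack +0.160/-0.160; half-tol=0.160, Σhalf²=0.025600
  +B: nom +45.700 → Σnom=24.200; wc +0.360/-0.480 → slack +0.520/-0.640; half-tol=0.420, Σhalf²=0.202000
  +C: nom +47.100 → Σnom=71.300; wc +0.459/-0.459 → slack +0.979/-1.099; half-tol=0.459, Σhalf²=0.412681
  -D: nom -1.500 → Σnom=69.800; wc +0.371/-0.371 → slack +1.350/-1.470; half-tol=0.371, Σhalf²=0.550322
  +E: nom +8.860 → Σnom=78.660; wc +0.270/-0.270 → slack +1.620/-1.740; half-tol=0.270, Σhalf²=0.623222
  -F: nom -19.800 → Σnom=58.860; wc +0.073/-0.210 → slack +1.693/-1.950; half-tol=0.141, Σhalf²=0.643244
Nominal = 58.860. Worst-case = [58.860 - 1.950, 58.860 + 1.693] = [56.910, 60.553]. RSS = √0.643244 = 0.802.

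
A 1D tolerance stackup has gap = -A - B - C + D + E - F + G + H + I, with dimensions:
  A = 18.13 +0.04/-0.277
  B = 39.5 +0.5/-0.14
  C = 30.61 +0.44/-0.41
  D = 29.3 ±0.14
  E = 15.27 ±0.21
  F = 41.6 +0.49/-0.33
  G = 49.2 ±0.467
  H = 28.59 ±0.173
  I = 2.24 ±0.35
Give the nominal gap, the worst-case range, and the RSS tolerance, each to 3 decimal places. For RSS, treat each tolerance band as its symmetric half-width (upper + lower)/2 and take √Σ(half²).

Stack each dimension's contribution:
  -A: nom -18.130 → Σnom=-18.130; wc +0.277/-0.040 → slack +0.277/-0.040; half-tol=0.159, Σhalf²=0.025122
  -B: nom -39.500 → Σnom=-57.630; wc +0.140/-0.500 → slack +0.417/-0.540; half-tol=0.320, Σhalf²=0.127522
  -C: nom -30.610 → Σnom=-88.240; wc +0.410/-0.440 → slack +0.827/-0.980; half-tol=0.425, Σhalf²=0.308147
  +D: nom +29.300 → Σnom=-58.940; wc +0.140/-0.140 → slack +0.967/-1.120; half-tol=0.140, Σhalf²=0.327747
  +E: nom +15.270 → Σnom=-43.670; wc +0.210/-0.210 → slack +1.177/-1.330; half-tol=0.210, Σhalf²=0.371847
  -F: nom -41.600 → Σnom=-85.270; wc +0.330/-0.490 → slack +1.507/-1.820; half-tol=0.410, Σhalf²=0.539947
  +G: nom +49.200 → Σnom=-36.070; wc +0.467/-0.467 → slack +1.974/-2.287; half-tol=0.467, Σhalf²=0.758036
  +H: nom +28.590 → Σnom=-7.480; wc +0.173/-0.173 → slack +2.147/-2.460; half-tol=0.173, Σhalf²=0.787965
  +I: nom +2.240 → Σnom=-5.240; wc +0.350/-0.350 → slack +2.497/-2.810; half-tol=0.350, Σhalf²=0.910465
Nominal = -5.240. Worst-case = [-5.240 - 2.810, -5.240 + 2.497] = [-8.050, -2.743]. RSS = √0.910465 = 0.954.

nominal=-5.240 wc=[-8.050,-2.743] rss=0.954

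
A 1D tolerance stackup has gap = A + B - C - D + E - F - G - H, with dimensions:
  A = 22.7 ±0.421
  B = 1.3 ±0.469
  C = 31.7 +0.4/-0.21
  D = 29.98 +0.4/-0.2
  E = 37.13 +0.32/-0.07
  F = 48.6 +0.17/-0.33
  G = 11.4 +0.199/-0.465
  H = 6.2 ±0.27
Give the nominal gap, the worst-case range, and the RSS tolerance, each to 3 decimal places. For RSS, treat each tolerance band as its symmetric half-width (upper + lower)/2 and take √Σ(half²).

Stack each dimension's contribution:
  +A: nom +22.700 → Σnom=22.700; wc +0.421/-0.421 → slack +0.421/-0.421; half-tol=0.421, Σhalf²=0.177241
  +B: nom +1.300 → Σnom=24.000; wc +0.469/-0.469 → slack +0.890/-0.890; half-tol=0.469, Σhalf²=0.397202
  -C: nom -31.700 → Σnom=-7.700; wc +0.210/-0.400 → slack +1.100/-1.290; half-tol=0.305, Σhalf²=0.490227
  -D: nom -29.980 → Σnom=-37.680; wc +0.200/-0.400 → slack +1.300/-1.690; half-tol=0.300, Σhalf²=0.580227
  +E: nom +37.130 → Σnom=-0.550; wc +0.320/-0.070 → slack +1.620/-1.760; half-tol=0.195, Σhalf²=0.618252
  -F: nom -48.600 → Σnom=-49.150; wc +0.330/-0.170 → slack +1.950/-1.930; half-tol=0.250, Σhalf²=0.680752
  -G: nom -11.400 → Σnom=-60.550; wc +0.465/-0.199 → slack +2.415/-2.129; half-tol=0.332, Σhalf²=0.790976
  -H: nom -6.200 → Σnom=-66.750; wc +0.270/-0.270 → slack +2.685/-2.399; half-tol=0.270, Σhalf²=0.863876
Nominal = -66.750. Worst-case = [-66.750 - 2.399, -66.750 + 2.685] = [-69.149, -64.065]. RSS = √0.863876 = 0.929.

nominal=-66.750 wc=[-69.149,-64.065] rss=0.929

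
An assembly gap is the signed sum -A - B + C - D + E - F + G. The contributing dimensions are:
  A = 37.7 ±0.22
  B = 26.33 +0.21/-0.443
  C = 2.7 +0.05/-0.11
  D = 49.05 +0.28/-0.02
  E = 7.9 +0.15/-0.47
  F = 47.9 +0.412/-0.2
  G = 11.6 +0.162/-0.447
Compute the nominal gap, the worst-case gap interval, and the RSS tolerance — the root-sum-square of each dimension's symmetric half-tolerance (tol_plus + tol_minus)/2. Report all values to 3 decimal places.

nominal=-138.780 wc=[-140.929,-137.535] rss=0.683

Stack each dimension's contribution:
  -A: nom -37.700 → Σnom=-37.700; wc +0.220/-0.220 → slack +0.220/-0.220; half-tol=0.220, Σhalf²=0.048400
  -B: nom -26.330 → Σnom=-64.030; wc +0.443/-0.210 → slack +0.663/-0.430; half-tol=0.327, Σhalf²=0.155002
  +C: nom +2.700 → Σnom=-61.330; wc +0.050/-0.110 → slack +0.713/-0.540; half-tol=0.080, Σhalf²=0.161402
  -D: nom -49.050 → Σnom=-110.380; wc +0.020/-0.280 → slack +0.733/-0.820; half-tol=0.150, Σhalf²=0.183902
  +E: nom +7.900 → Σnom=-102.480; wc +0.150/-0.470 → slack +0.883/-1.290; half-tol=0.310, Σhalf²=0.280002
  -F: nom -47.900 → Σnom=-150.380; wc +0.200/-0.412 → slack +1.083/-1.702; half-tol=0.306, Σhalf²=0.373638
  +G: nom +11.600 → Σnom=-138.780; wc +0.162/-0.447 → slack +1.245/-2.149; half-tol=0.304, Σhalf²=0.466359
Nominal = -138.780. Worst-case = [-138.780 - 2.149, -138.780 + 1.245] = [-140.929, -137.535]. RSS = √0.466359 = 0.683.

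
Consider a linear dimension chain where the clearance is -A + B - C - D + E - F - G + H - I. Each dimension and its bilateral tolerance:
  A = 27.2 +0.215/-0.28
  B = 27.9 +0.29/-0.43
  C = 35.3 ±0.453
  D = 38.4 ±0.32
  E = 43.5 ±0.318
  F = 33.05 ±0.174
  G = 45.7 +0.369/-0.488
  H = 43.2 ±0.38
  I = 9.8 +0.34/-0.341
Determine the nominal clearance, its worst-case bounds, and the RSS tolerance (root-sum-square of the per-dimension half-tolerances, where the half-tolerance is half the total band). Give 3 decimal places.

Stack each dimension's contribution:
  -A: nom -27.200 → Σnom=-27.200; wc +0.280/-0.215 → slack +0.280/-0.215; half-tol=0.247, Σhalf²=0.061256
  +B: nom +27.900 → Σnom=0.700; wc +0.290/-0.430 → slack +0.570/-0.645; half-tol=0.360, Σhalf²=0.190856
  -C: nom -35.300 → Σnom=-34.600; wc +0.453/-0.453 → slack +1.023/-1.098; half-tol=0.453, Σhalf²=0.396065
  -D: nom -38.400 → Σnom=-73.000; wc +0.320/-0.320 → slack +1.343/-1.418; half-tol=0.320, Σhalf²=0.498465
  +E: nom +43.500 → Σnom=-29.500; wc +0.318/-0.318 → slack +1.661/-1.736; half-tol=0.318, Σhalf²=0.599589
  -F: nom -33.050 → Σnom=-62.550; wc +0.174/-0.174 → slack +1.835/-1.910; half-tol=0.174, Σhalf²=0.629865
  -G: nom -45.700 → Σnom=-108.250; wc +0.488/-0.369 → slack +2.323/-2.279; half-tol=0.428, Σhalf²=0.813478
  +H: nom +43.200 → Σnom=-65.050; wc +0.380/-0.380 → slack +2.703/-2.659; half-tol=0.380, Σhalf²=0.957878
  -I: nom -9.800 → Σnom=-74.850; wc +0.341/-0.340 → slack +3.044/-2.999; half-tol=0.341, Σhalf²=1.073818
Nominal = -74.850. Worst-case = [-74.850 - 2.999, -74.850 + 3.044] = [-77.849, -71.806]. RSS = √1.073818 = 1.036.

nominal=-74.850 wc=[-77.849,-71.806] rss=1.036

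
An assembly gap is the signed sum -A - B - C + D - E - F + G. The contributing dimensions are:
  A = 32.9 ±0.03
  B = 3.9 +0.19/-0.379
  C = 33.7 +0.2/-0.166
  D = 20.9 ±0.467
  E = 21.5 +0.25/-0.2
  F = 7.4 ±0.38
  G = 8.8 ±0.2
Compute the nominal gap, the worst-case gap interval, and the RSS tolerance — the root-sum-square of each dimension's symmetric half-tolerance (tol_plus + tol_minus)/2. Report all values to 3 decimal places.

Stack each dimension's contribution:
  -A: nom -32.900 → Σnom=-32.900; wc +0.030/-0.030 → slack +0.030/-0.030; half-tol=0.030, Σhalf²=0.000900
  -B: nom -3.900 → Σnom=-36.800; wc +0.379/-0.190 → slack +0.409/-0.220; half-tol=0.284, Σhalf²=0.081840
  -C: nom -33.700 → Σnom=-70.500; wc +0.166/-0.200 → slack +0.575/-0.420; half-tol=0.183, Σhalf²=0.115329
  +D: nom +20.900 → Σnom=-49.600; wc +0.467/-0.467 → slack +1.042/-0.887; half-tol=0.467, Σhalf²=0.333418
  -E: nom -21.500 → Σnom=-71.100; wc +0.200/-0.250 → slack +1.242/-1.137; half-tol=0.225, Σhalf²=0.384043
  -F: nom -7.400 → Σnom=-78.500; wc +0.380/-0.380 → slack +1.622/-1.517; half-tol=0.380, Σhalf²=0.528443
  +G: nom +8.800 → Σnom=-69.700; wc +0.200/-0.200 → slack +1.822/-1.717; half-tol=0.200, Σhalf²=0.568443
Nominal = -69.700. Worst-case = [-69.700 - 1.717, -69.700 + 1.822] = [-71.417, -67.878]. RSS = √0.568443 = 0.754.

nominal=-69.700 wc=[-71.417,-67.878] rss=0.754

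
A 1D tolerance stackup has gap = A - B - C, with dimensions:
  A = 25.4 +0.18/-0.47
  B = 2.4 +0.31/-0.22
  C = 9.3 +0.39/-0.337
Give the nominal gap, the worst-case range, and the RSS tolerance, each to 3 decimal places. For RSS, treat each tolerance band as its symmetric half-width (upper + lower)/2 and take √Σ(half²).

Stack each dimension's contribution:
  +A: nom +25.400 → Σnom=25.400; wc +0.180/-0.470 → slack +0.180/-0.470; half-tol=0.325, Σhalf²=0.105625
  -B: nom -2.400 → Σnom=23.000; wc +0.220/-0.310 → slack +0.400/-0.780; half-tol=0.265, Σhalf²=0.175850
  -C: nom -9.300 → Σnom=13.700; wc +0.337/-0.390 → slack +0.737/-1.170; half-tol=0.364, Σhalf²=0.307982
Nominal = 13.700. Worst-case = [13.700 - 1.170, 13.700 + 0.737] = [12.530, 14.437]. RSS = √0.307982 = 0.555.

nominal=13.700 wc=[12.530,14.437] rss=0.555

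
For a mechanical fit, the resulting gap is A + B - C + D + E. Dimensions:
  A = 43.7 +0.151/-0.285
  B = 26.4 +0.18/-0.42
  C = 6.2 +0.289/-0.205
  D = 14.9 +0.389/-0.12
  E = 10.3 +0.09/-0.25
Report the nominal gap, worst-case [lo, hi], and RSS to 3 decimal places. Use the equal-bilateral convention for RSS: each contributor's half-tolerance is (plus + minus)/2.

nominal=89.100 wc=[87.736,90.115] rss=0.541

Stack each dimension's contribution:
  +A: nom +43.700 → Σnom=43.700; wc +0.151/-0.285 → slack +0.151/-0.285; half-tol=0.218, Σhalf²=0.047524
  +B: nom +26.400 → Σnom=70.100; wc +0.180/-0.420 → slack +0.331/-0.705; half-tol=0.300, Σhalf²=0.137524
  -C: nom -6.200 → Σnom=63.900; wc +0.205/-0.289 → slack +0.536/-0.994; half-tol=0.247, Σhalf²=0.198533
  +D: nom +14.900 → Σnom=78.800; wc +0.389/-0.120 → slack +0.925/-1.114; half-tol=0.255, Σhalf²=0.263303
  +E: nom +10.300 → Σnom=89.100; wc +0.090/-0.250 → slack +1.015/-1.364; half-tol=0.170, Σhalf²=0.292203
Nominal = 89.100. Worst-case = [89.100 - 1.364, 89.100 + 1.015] = [87.736, 90.115]. RSS = √0.292203 = 0.541.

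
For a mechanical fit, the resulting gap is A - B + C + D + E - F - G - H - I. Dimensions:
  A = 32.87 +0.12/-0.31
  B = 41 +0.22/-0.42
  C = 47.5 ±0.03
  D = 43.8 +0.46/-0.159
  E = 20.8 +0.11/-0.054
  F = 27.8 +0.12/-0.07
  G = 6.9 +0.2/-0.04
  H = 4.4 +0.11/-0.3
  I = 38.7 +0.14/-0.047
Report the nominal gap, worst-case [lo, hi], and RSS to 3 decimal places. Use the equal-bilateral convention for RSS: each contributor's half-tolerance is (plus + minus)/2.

nominal=26.170 wc=[24.827,27.767] rss=0.571

Stack each dimension's contribution:
  +A: nom +32.870 → Σnom=32.870; wc +0.120/-0.310 → slack +0.120/-0.310; half-tol=0.215, Σhalf²=0.046225
  -B: nom -41.000 → Σnom=-8.130; wc +0.420/-0.220 → slack +0.540/-0.530; half-tol=0.320, Σhalf²=0.148625
  +C: nom +47.500 → Σnom=39.370; wc +0.030/-0.030 → slack +0.570/-0.560; half-tol=0.030, Σhalf²=0.149525
  +D: nom +43.800 → Σnom=83.170; wc +0.460/-0.159 → slack +1.030/-0.719; half-tol=0.309, Σhalf²=0.245315
  +E: nom +20.800 → Σnom=103.970; wc +0.110/-0.054 → slack +1.140/-0.773; half-tol=0.082, Σhalf²=0.252039
  -F: nom -27.800 → Σnom=76.170; wc +0.070/-0.120 → slack +1.210/-0.893; half-tol=0.095, Σhalf²=0.261064
  -G: nom -6.900 → Σnom=69.270; wc +0.040/-0.200 → slack +1.250/-1.093; half-tol=0.120, Σhalf²=0.275464
  -H: nom -4.400 → Σnom=64.870; wc +0.300/-0.110 → slack +1.550/-1.203; half-tol=0.205, Σhalf²=0.317489
  -I: nom -38.700 → Σnom=26.170; wc +0.047/-0.140 → slack +1.597/-1.343; half-tol=0.093, Σhalf²=0.326232
Nominal = 26.170. Worst-case = [26.170 - 1.343, 26.170 + 1.597] = [24.827, 27.767]. RSS = √0.326232 = 0.571.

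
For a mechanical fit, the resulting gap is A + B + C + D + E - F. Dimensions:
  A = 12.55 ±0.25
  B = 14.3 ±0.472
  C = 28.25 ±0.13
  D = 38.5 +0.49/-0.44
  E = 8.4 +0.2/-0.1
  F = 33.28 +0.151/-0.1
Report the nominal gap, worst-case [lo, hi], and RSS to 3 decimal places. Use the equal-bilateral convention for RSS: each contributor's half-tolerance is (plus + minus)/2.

nominal=68.720 wc=[67.177,70.362] rss=0.746

Stack each dimension's contribution:
  +A: nom +12.550 → Σnom=12.550; wc +0.250/-0.250 → slack +0.250/-0.250; half-tol=0.250, Σhalf²=0.062500
  +B: nom +14.300 → Σnom=26.850; wc +0.472/-0.472 → slack +0.722/-0.722; half-tol=0.472, Σhalf²=0.285284
  +C: nom +28.250 → Σnom=55.100; wc +0.130/-0.130 → slack +0.852/-0.852; half-tol=0.130, Σhalf²=0.302184
  +D: nom +38.500 → Σnom=93.600; wc +0.490/-0.440 → slack +1.342/-1.292; half-tol=0.465, Σhalf²=0.518409
  +E: nom +8.400 → Σnom=102.000; wc +0.200/-0.100 → slack +1.542/-1.392; half-tol=0.150, Σhalf²=0.540909
  -F: nom -33.280 → Σnom=68.720; wc +0.100/-0.151 → slack +1.642/-1.543; half-tol=0.126, Σhalf²=0.556659
Nominal = 68.720. Worst-case = [68.720 - 1.543, 68.720 + 1.642] = [67.177, 70.362]. RSS = √0.556659 = 0.746.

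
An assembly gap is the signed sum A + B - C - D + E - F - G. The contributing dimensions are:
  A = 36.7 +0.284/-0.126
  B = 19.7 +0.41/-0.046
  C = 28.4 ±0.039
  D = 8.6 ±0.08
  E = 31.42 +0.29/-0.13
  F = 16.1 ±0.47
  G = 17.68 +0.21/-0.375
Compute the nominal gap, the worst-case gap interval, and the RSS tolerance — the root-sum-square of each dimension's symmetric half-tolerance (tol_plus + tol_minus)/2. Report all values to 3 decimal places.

nominal=17.040 wc=[15.939,18.988] rss=0.673

Stack each dimension's contribution:
  +A: nom +36.700 → Σnom=36.700; wc +0.284/-0.126 → slack +0.284/-0.126; half-tol=0.205, Σhalf²=0.042025
  +B: nom +19.700 → Σnom=56.400; wc +0.410/-0.046 → slack +0.694/-0.172; half-tol=0.228, Σhalf²=0.094009
  -C: nom -28.400 → Σnom=28.000; wc +0.039/-0.039 → slack +0.733/-0.211; half-tol=0.039, Σhalf²=0.095530
  -D: nom -8.600 → Σnom=19.400; wc +0.080/-0.080 → slack +0.813/-0.291; half-tol=0.080, Σhalf²=0.101930
  +E: nom +31.420 → Σnom=50.820; wc +0.290/-0.130 → slack +1.103/-0.421; half-tol=0.210, Σhalf²=0.146030
  -F: nom -16.100 → Σnom=34.720; wc +0.470/-0.470 → slack +1.573/-0.891; half-tol=0.470, Σhalf²=0.366930
  -G: nom -17.680 → Σnom=17.040; wc +0.375/-0.210 → slack +1.948/-1.101; half-tol=0.292, Σhalf²=0.452486
Nominal = 17.040. Worst-case = [17.040 - 1.101, 17.040 + 1.948] = [15.939, 18.988]. RSS = √0.452486 = 0.673.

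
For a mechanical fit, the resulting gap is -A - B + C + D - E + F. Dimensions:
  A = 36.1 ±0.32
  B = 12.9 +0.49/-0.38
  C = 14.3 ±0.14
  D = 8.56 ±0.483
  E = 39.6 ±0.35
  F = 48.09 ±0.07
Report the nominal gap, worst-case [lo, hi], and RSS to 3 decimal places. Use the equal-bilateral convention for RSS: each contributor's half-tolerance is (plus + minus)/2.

nominal=-17.650 wc=[-19.503,-15.907] rss=0.820

Stack each dimension's contribution:
  -A: nom -36.100 → Σnom=-36.100; wc +0.320/-0.320 → slack +0.320/-0.320; half-tol=0.320, Σhalf²=0.102400
  -B: nom -12.900 → Σnom=-49.000; wc +0.380/-0.490 → slack +0.700/-0.810; half-tol=0.435, Σhalf²=0.291625
  +C: nom +14.300 → Σnom=-34.700; wc +0.140/-0.140 → slack +0.840/-0.950; half-tol=0.140, Σhalf²=0.311225
  +D: nom +8.560 → Σnom=-26.140; wc +0.483/-0.483 → slack +1.323/-1.433; half-tol=0.483, Σhalf²=0.544514
  -E: nom -39.600 → Σnom=-65.740; wc +0.350/-0.350 → slack +1.673/-1.783; half-tol=0.350, Σhalf²=0.667014
  +F: nom +48.090 → Σnom=-17.650; wc +0.070/-0.070 → slack +1.743/-1.853; half-tol=0.070, Σhalf²=0.671914
Nominal = -17.650. Worst-case = [-17.650 - 1.853, -17.650 + 1.743] = [-19.503, -15.907]. RSS = √0.671914 = 0.820.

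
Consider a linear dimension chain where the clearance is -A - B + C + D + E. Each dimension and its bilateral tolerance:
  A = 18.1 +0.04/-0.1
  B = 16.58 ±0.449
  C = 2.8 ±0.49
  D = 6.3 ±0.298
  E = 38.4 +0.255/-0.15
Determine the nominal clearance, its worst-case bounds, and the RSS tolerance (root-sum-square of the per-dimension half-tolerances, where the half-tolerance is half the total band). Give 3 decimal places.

Stack each dimension's contribution:
  -A: nom -18.100 → Σnom=-18.100; wc +0.100/-0.040 → slack +0.100/-0.040; half-tol=0.070, Σhalf²=0.004900
  -B: nom -16.580 → Σnom=-34.680; wc +0.449/-0.449 → slack +0.549/-0.489; half-tol=0.449, Σhalf²=0.206501
  +C: nom +2.800 → Σnom=-31.880; wc +0.490/-0.490 → slack +1.039/-0.979; half-tol=0.490, Σhalf²=0.446601
  +D: nom +6.300 → Σnom=-25.580; wc +0.298/-0.298 → slack +1.337/-1.277; half-tol=0.298, Σhalf²=0.535405
  +E: nom +38.400 → Σnom=12.820; wc +0.255/-0.150 → slack +1.592/-1.427; half-tol=0.203, Σhalf²=0.576411
Nominal = 12.820. Worst-case = [12.820 - 1.427, 12.820 + 1.592] = [11.393, 14.412]. RSS = √0.576411 = 0.759.

nominal=12.820 wc=[11.393,14.412] rss=0.759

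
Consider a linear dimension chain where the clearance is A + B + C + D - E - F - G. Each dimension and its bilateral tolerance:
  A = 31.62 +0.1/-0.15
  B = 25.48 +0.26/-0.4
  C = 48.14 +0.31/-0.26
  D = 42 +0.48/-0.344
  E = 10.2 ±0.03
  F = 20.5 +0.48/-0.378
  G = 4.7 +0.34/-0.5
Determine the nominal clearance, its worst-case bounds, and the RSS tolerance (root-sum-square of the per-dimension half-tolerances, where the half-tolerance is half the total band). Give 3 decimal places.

nominal=111.840 wc=[109.836,113.898] rss=0.858

Stack each dimension's contribution:
  +A: nom +31.620 → Σnom=31.620; wc +0.100/-0.150 → slack +0.100/-0.150; half-tol=0.125, Σhalf²=0.015625
  +B: nom +25.480 → Σnom=57.100; wc +0.260/-0.400 → slack +0.360/-0.550; half-tol=0.330, Σhalf²=0.124525
  +C: nom +48.140 → Σnom=105.240; wc +0.310/-0.260 → slack +0.670/-0.810; half-tol=0.285, Σhalf²=0.205750
  +D: nom +42.000 → Σnom=147.240; wc +0.480/-0.344 → slack +1.150/-1.154; half-tol=0.412, Σhalf²=0.375494
  -E: nom -10.200 → Σnom=137.040; wc +0.030/-0.030 → slack +1.180/-1.184; half-tol=0.030, Σhalf²=0.376394
  -F: nom -20.500 → Σnom=116.540; wc +0.378/-0.480 → slack +1.558/-1.664; half-tol=0.429, Σhalf²=0.560435
  -G: nom -4.700 → Σnom=111.840; wc +0.500/-0.340 → slack +2.058/-2.004; half-tol=0.420, Σhalf²=0.736835
Nominal = 111.840. Worst-case = [111.840 - 2.004, 111.840 + 2.058] = [109.836, 113.898]. RSS = √0.736835 = 0.858.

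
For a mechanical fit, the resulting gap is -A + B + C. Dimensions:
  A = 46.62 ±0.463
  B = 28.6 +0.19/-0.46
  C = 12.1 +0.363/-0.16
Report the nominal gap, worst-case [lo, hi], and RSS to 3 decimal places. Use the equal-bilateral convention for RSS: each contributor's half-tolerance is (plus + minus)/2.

Stack each dimension's contribution:
  -A: nom -46.620 → Σnom=-46.620; wc +0.463/-0.463 → slack +0.463/-0.463; half-tol=0.463, Σhalf²=0.214369
  +B: nom +28.600 → Σnom=-18.020; wc +0.190/-0.460 → slack +0.653/-0.923; half-tol=0.325, Σhalf²=0.319994
  +C: nom +12.100 → Σnom=-5.920; wc +0.363/-0.160 → slack +1.016/-1.083; half-tol=0.262, Σhalf²=0.388376
Nominal = -5.920. Worst-case = [-5.920 - 1.083, -5.920 + 1.016] = [-7.003, -4.904]. RSS = √0.388376 = 0.623.

nominal=-5.920 wc=[-7.003,-4.904] rss=0.623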